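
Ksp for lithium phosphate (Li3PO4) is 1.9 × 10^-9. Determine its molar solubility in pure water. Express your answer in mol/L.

Li3PO4(s) ⇌ 3 Li^+(aq) + PO4^3-(aq)
Ksp = [Li^+]^3[PO4^3-]
For each mole of Li3PO4 that dissolves: [Li^+] = 3s, [PO4^3-] = s.
Substituting: Ksp = (3s)^3s = 27s^4
Solving, s = (1.9 × 10^-9/27)^(1/4) = 2.9 × 10^-3 M

s = 2.9 × 10^-3 M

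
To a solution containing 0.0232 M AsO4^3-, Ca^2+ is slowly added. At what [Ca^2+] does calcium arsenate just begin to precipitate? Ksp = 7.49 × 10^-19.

Ca3(AsO4)2(s) <=> 3 Ca^2+ + 2 AsO4^3-
Ksp = [Ca^2+]^3[AsO4^3-]^2
Precipitation begins when Q = Ksp. With [AsO4^3-] = 0.0232 M:
7.49 × 10^-19 = (0.0232)^2 × [Ca^2+]^3
[Ca^2+] = (7.49 × 10^-19 / 5.382 x 10^-4)^(1/3) = 1.12 × 10^-5 M

[Ca^2+] ≈ 1.12 × 10^-5 M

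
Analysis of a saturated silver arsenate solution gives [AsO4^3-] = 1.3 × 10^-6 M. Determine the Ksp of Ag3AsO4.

Ag3AsO4(s) ⇌ 3 Ag^+(aq) + AsO4^3-(aq)
Stoichiometry gives [Ag^+] = (3/1)[AsO4^3-] = 3.90 × 10^-6 M.
Ksp = [Ag^+]^3[AsO4^3-]
Ksp = (3.90 × 10^-6)^3 × 1.3 × 10^-6 = 7.7 × 10^-23

Ksp ≈ 7.7 x 10^-23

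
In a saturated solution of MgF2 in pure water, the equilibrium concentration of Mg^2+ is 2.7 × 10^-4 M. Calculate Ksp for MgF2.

MgF2(s) <=> Mg^2+ + 2 F^-
Stoichiometry gives [F^-] = (2/1)[Mg^2+] = 5.40 × 10^-4 M.
Ksp = [Mg^2+][F^-]^2
Ksp = 2.7 × 10^-4 × (5.40 x 10^-4)^2 = 7.9 x 10^-11

Ksp ≈ 7.9e-11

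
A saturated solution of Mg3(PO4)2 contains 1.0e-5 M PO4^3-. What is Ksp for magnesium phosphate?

3.4 × 10^-25

Mg3(PO4)2(s) ⇌ 3 Mg^2+(aq) + 2 PO4^3-(aq)
Stoichiometry gives [Mg^2+] = (3/2)[PO4^3-] = 1.50 × 10^-5 M.
Ksp = [Mg^2+]^3[PO4^3-]^2
Ksp = (1.50 × 10^-5)^3 × (1.0 × 10^-5)^2 = 3.4 × 10^-25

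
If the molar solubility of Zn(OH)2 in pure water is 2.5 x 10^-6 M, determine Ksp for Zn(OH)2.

Zn(OH)2(s) <=> Zn^2+ + 2 OH^-
Let s = molar solubility. Then [Zn^2+] = s and [OH^-] = 2s.
Ksp = [Zn^2+][OH^-]^2
So Ksp = s × (2s)^2 = 4s^3
With s = 2.5 x 10^-6: Ksp = 6.3 × 10^-17

Ksp = 6.3e-17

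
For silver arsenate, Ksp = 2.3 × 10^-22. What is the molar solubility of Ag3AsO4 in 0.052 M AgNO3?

Ag3AsO4(s) ⇌ 3 Ag^+(aq) + AsO4^3-(aq)
Ksp = [Ag^+]^3[AsO4^3-]
If s mol/L dissolves here, [Ag^+] = 0.052 + 3s ≈ 0.052, [AsO4^3-] = s (common-ion effect: Ag^+ is already 0.052 M).
Ksp ≈ (0.052)^3 × s
s = 1.6 x 10^-18 M
Check: 3s = 4.9 x 10^-18 ≪ 0.052, so the approximation is valid.

s = 1.6 x 10^-18 M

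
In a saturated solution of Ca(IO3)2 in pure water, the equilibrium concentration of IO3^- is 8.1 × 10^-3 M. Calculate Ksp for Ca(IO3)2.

Ksp = 2.7 × 10^-7

Ca(IO3)2(s) ⇌ Ca^2+ + 2 IO3^-
Stoichiometry gives [Ca^2+] = (1/2)[IO3^-] = 4.05 × 10^-3 M.
Ksp = [Ca^2+][IO3^-]^2
Ksp = 4.05 x 10^-3 × (8.1 × 10^-3)^2 = 2.7 × 10^-7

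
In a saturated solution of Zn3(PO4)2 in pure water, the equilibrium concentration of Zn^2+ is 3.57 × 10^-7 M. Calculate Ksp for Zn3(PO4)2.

Zn3(PO4)2(s) ⇌ 3 Zn^2+ + 2 PO4^3-
Stoichiometry gives [PO4^3-] = (2/3)[Zn^2+] = 2.380 × 10^-7 M.
Ksp = [Zn^2+]^3[PO4^3-]^2
Ksp = (3.57 x 10^-7)^3 × (2.380 × 10^-7)^2 = 2.58 × 10^-33

Ksp ≈ 2.58e-33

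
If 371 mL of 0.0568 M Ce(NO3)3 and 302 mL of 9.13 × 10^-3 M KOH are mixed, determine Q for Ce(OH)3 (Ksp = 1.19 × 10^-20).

Total volume = 371 + 302 = 673 mL.
[Ce^3+] = 5.68 × 10^-2 × (371/673) = 3.131 × 10^-2 M
[OH^-] = 9.13 x 10^-3 × (302/673) = 4.097 x 10^-3 M
Ce(OH)3(s) <=> Ce^3+ + 3 OH^-, so Q = [Ce^3+][OH^-]^3
Q = (3.131 x 10^-2)(4.097 × 10^-3)^3 = 2.15 × 10^-9
Q > Ksp, so Ce(OH)3 will precipitate.

Q ≈ 2.15e-9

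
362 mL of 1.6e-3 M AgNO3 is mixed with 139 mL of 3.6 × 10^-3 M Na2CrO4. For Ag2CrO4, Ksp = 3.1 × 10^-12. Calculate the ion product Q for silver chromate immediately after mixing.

1.3e-9

Total volume = 362 + 139 = 501 mL.
[Ag^+] = 1.6 × 10^-3 × (362/501) = 1.16 x 10^-3 M
[CrO4^2-] = 3.6 × 10^-3 × (139/501) = 9.99 × 10^-4 M
Ag2CrO4(s) <=> 2 Ag^+(aq) + CrO4^2-(aq), so Q = [Ag^+]^2[CrO4^2-]
Q = (1.16 × 10^-3)^2(9.99 × 10^-4) = 1.3 x 10^-9
Q > Ksp, so Ag2CrO4 will precipitate.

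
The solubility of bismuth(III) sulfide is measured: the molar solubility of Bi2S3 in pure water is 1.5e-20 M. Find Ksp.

Ksp ≈ 8.2 × 10^-98

Bi2S3(s) ⇌ 2 Bi^3+(aq) + 3 S^2-(aq)
For each mole of Bi2S3 that dissolves: [Bi^3+] = 2s, [S^2-] = 3s.
Ksp = [Bi^3+]^2[S^2-]^3
So Ksp = (2s)^2 × (3s)^3 = 108s^5
With s = 1.5 × 10^-20: Ksp = 8.2 × 10^-98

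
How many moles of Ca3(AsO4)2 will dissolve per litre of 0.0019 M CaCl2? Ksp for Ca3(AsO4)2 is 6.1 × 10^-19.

s ≈ 4.7e-6 M

Ca3(AsO4)2(s) <=> 3 Ca^2+(aq) + 2 AsO4^3-(aq)
Ksp = [Ca^2+]^3[AsO4^3-]^2
If s mol/L dissolves here, [Ca^2+] = 0.0019 + 3s ≈ 0.0019, [AsO4^3-] = 2s (Ksp is small, so little additional dissolves).
Ksp ≈ (0.0019)^3 × (2s)^2
s = 4.7 × 10^-6 M
Check: 3s = 1.4 x 10^-5 ≪ 0.0019, so the approximation is valid.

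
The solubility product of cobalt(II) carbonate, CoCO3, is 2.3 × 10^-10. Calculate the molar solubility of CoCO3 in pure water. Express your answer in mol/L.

s = 1.5 × 10^-5 M

CoCO3(s) <=> Co^2+ + CO3^2-
Ksp = [Co^2+][CO3^2-]
With molar solubility s: [Co^2+] = s, [CO3^2-] = s.
Ksp = s^2
s = √(2.3 × 10^-10) = 1.5 × 10^-5 M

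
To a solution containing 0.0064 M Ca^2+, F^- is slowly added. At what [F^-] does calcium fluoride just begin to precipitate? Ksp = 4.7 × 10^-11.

CaF2(s) <=> Ca^2+(aq) + 2 F^-(aq)
Ksp = [Ca^2+][F^-]^2
Precipitation begins when Q = Ksp. With [Ca^2+] = 0.0064 M:
4.7 × 10^-11 = (0.0064) × [F^-]^2
[F^-] = (4.7 × 10^-11 / 6.4 × 10^-3)^(1/2) = 8.6 × 10^-5 M

[F^-] = 8.6e-5 M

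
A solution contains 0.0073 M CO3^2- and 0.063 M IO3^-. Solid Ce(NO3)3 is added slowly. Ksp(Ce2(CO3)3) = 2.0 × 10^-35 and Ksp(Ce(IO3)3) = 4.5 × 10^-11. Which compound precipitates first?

Each salt begins to precipitate when Q = Ksp, i.e. when [Ce^3+] reaches its threshold.
For Ce2(CO3)3: 2.0 × 10^-35 = (0.0073)^3 × [Ce^3+]^2  ⇒  [Ce^3+] = 7.2 × 10^-15 M.
For Ce(IO3)3: 4.5 × 10^-11 = (0.063)^3 × [Ce^3+]  ⇒  [Ce^3+] = 1.8 × 10^-7 M.
The salt with the lower threshold [Ce^3+] precipitates first: Ce2(CO3)3.

Ce2(CO3)3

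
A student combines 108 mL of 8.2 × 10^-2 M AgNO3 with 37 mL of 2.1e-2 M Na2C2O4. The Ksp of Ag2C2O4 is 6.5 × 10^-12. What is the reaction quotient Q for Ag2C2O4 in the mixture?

2.0 × 10^-5

Total volume = 108 + 37 = 145 mL.
[Ag^+] = 8.2 x 10^-2 × (108/145) = 6.11 × 10^-2 M
[C2O4^2-] = 2.1 × 10^-2 × (37/145) = 5.36 × 10^-3 M
Ag2C2O4(s) ⇌ 2 Ag^+ + C2O4^2-, so Q = [Ag^+]^2[C2O4^2-]
Q = (6.11 × 10^-2)^2(5.36 x 10^-3) = 2.0 × 10^-5
Q > Ksp, so Ag2C2O4 will precipitate.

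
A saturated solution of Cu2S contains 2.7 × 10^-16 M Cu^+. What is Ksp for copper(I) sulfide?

Ksp ≈ 9.8 × 10^-48

Cu2S(s) ⇌ 2 Cu^+(aq) + S^2-(aq)
Stoichiometry gives [S^2-] = (1/2)[Cu^+] = 1.35 × 10^-16 M.
Ksp = [Cu^+]^2[S^2-]
Ksp = (2.7 × 10^-16)^2 × 1.35 x 10^-16 = 9.8 × 10^-48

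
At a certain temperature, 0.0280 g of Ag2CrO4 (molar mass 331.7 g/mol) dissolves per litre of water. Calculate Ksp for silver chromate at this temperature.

Ksp ≈ 2.41e-12

Molar solubility s = (2.80 × 10^-2 g/L) / (331.7 g/mol) = 8.441 × 10^-5 M.
Ag2CrO4(s) <=> 2 Ag^+(aq) + CrO4^2-(aq)
If s mol/L of Ag2CrO4 dissolves, [Ag^+] = 2s and [CrO4^2-] = s.
Ksp = [Ag^+]^2[CrO4^2-]
Ksp = (2s)^2s = 4s^3
Ksp = 4 × (8.441 × 10^-5)^3 = 2.41 x 10^-12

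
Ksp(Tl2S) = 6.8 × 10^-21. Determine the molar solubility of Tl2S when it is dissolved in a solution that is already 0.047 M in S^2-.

1.9 × 10^-10 M

Tl2S(s) <=> 2 Tl^+ + S^2-
Ksp = [Tl^+]^2[S^2-]
If s mol/L dissolves here, [Tl^+] = 2s, [S^2-] = 0.047 + s ≈ 0.047 (since the S^2- already present dominates).
Ksp ≈ (2s)^2 × 0.047
s = 1.9 × 10^-10 M
Check: s = 1.9 × 10^-10 ≪ 0.047, so the approximation is valid.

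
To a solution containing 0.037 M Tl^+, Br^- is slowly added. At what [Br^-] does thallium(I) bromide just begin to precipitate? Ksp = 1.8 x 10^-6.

TlBr(s) <=> Tl^+ + Br^-
Ksp = [Tl^+][Br^-]
Precipitation begins when Q = Ksp. With [Tl^+] = 0.037 M:
1.8 x 10^-6 = (0.037) × [Br^-]
[Br^-] = (1.8 x 10^-6 / 3.7 × 10^-2) = 4.9 x 10^-5 M

4.9 x 10^-5 M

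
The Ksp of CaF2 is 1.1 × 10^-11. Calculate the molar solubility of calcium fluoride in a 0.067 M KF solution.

CaF2(s) ⇌ Ca^2+ + 2 F^-
Ksp = [Ca^2+][F^-]^2
If s mol/L dissolves here, [Ca^2+] = s, [F^-] = 0.067 + 2s ≈ 0.067 (common-ion effect: F^- is already 0.067 M).
Ksp ≈ s × (0.067)^2
s = 2.5 × 10^-9 M
Check: 2s = 4.9 × 10^-9 ≪ 0.067, so the approximation is valid.

s ≈ 2.5 x 10^-9 M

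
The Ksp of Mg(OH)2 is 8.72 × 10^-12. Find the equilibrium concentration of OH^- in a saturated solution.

Mg(OH)2(s) ⇌ Mg^2+ + 2 OH^-
Ksp = [Mg^2+][OH^-]^2
If s mol/L of Mg(OH)2 dissolves, [Mg^2+] = s and [OH^-] = 2s.
Ksp = s(2s)^2 = 4s^3
Solving, s = (8.72 × 10^-12/4)^(1/3) = 1.297 x 10^-4 M
[OH^-] = 2s = 2.59 × 10^-4 M

[OH^-] = 2.59 × 10^-4 M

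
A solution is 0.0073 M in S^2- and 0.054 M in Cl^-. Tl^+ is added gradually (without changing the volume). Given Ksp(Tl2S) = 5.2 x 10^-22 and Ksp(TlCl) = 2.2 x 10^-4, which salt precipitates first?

Each salt begins to precipitate when Q = Ksp, i.e. when [Tl^+] reaches its threshold.
For Tl2S: 5.2 x 10^-22 = 0.0073 × [Tl^+]^2  ⇒  [Tl^+] = 2.7 × 10^-10 M.
For TlCl: 2.2 x 10^-4 = 0.054 × [Tl^+]  ⇒  [Tl^+] = 4.1 x 10^-3 M.
The salt with the lower threshold [Tl^+] precipitates first: Tl2S.

Tl2S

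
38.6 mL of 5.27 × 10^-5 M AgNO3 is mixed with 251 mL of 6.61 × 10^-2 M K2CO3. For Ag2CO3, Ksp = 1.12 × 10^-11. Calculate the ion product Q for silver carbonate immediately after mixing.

2.83 x 10^-12

Total volume = 38.6 + 251 = 289.6 mL.
[Ag^+] = 5.27 x 10^-5 × (38.6/289.6) = 7.024 × 10^-6 M
[CO3^2-] = 6.61 × 10^-2 × (251/289.6) = 5.729 × 10^-2 M
Ag2CO3(s) ⇌ 2 Ag^+(aq) + CO3^2-(aq), so Q = [Ag^+]^2[CO3^2-]
Q = (7.024 × 10^-6)^2(5.729 × 10^-2) = 2.83 × 10^-12
Q < Ksp, so no precipitate of Ag2CO3 forms.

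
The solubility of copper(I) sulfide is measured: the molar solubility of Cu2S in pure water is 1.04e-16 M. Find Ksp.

Cu2S(s) ⇌ 2 Cu^+ + S^2-
If s mol/L of Cu2S dissolves, [Cu^+] = 2s and [S^2-] = s.
Ksp = [Cu^+]^2[S^2-]
Substituting: Ksp = (2s)^2s = 4s^3
With s = 1.04 × 10^-16: Ksp = 4.50 x 10^-48

Ksp ≈ 4.50e-48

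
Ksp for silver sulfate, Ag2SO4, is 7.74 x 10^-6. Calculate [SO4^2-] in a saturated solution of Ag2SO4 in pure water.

1.25 × 10^-2 M

Ag2SO4(s) ⇌ 2 Ag^+ + SO4^2-
Ksp = [Ag^+]^2[SO4^2-]
For each mole of Ag2SO4 that dissolves: [Ag^+] = 2s, [SO4^2-] = s.
So Ksp = (2s)^2 × s = 4s^3
Solving, s = (7.74 x 10^-6/4)^(1/3) = 1.246 × 10^-2 M
[SO4^2-] = s = 1.25 x 10^-2 M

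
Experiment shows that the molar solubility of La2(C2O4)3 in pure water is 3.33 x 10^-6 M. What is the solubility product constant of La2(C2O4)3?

Ksp = 4.42 × 10^-26

La2(C2O4)3(s) ⇌ 2 La^3+ + 3 C2O4^2-
With molar solubility s: [La^3+] = 2s, [C2O4^2-] = 3s.
Ksp = [La^3+]^2[C2O4^2-]^3
Ksp = (2s)^2(3s)^3 = 108s^5
With s = 3.33 x 10^-6: Ksp = 4.42 × 10^-26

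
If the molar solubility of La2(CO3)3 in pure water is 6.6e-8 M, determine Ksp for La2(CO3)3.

Ksp = 1.4e-34

La2(CO3)3(s) <=> 2 La^3+(aq) + 3 CO3^2-(aq)
If s mol/L of La2(CO3)3 dissolves, [La^3+] = 2s and [CO3^2-] = 3s.
Ksp = [La^3+]^2[CO3^2-]^3
So Ksp = (2s)^2 × (3s)^3 = 108s^5
With s = 6.6 × 10^-8: Ksp = 1.4 × 10^-34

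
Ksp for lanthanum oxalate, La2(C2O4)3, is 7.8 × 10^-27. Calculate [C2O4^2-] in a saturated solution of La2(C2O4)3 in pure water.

La2(C2O4)3(s) <=> 2 La^3+(aq) + 3 C2O4^2-(aq)
Ksp = [La^3+]^2[C2O4^2-]^3
For each mole of La2(C2O4)3 that dissolves: [La^3+] = 2s, [C2O4^2-] = 3s.
Substituting: Ksp = (2s)^2(3s)^3 = 108s^5
Solving, s = (7.8 × 10^-27/108)^(1/5) = 2.35 × 10^-6 M
[C2O4^2-] = 3s = 7.1 x 10^-6 M

[C2O4^2-] ≈ 7.1 × 10^-6 M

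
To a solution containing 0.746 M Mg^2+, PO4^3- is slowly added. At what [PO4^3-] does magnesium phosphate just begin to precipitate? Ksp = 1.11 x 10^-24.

[PO4^3-] ≈ 1.64 × 10^-12 M

Mg3(PO4)2(s) ⇌ 3 Mg^2+ + 2 PO4^3-
Ksp = [Mg^2+]^3[PO4^3-]^2
Precipitation begins when Q = Ksp. With [Mg^2+] = 0.746 M:
1.11 x 10^-24 = (0.746)^3 × [PO4^3-]^2
[PO4^3-] = (1.11 x 10^-24 / 4.152 × 10^-1)^(1/2) = 1.64 × 10^-12 M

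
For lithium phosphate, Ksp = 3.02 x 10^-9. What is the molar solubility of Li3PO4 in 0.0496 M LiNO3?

Li3PO4(s) <=> 3 Li^+(aq) + PO4^3-(aq)
Ksp = [Li^+]^3[PO4^3-]
Let s = moles of Li3PO4 that dissolve per litre. [Li^+] = 0.0496 + 3s ≈ 0.0496, [PO4^3-] = s (since Li^+ from LiNO3 dominates).
Ksp ≈ (0.0496)^3 × s
s = 2.47 x 10^-5 M
Check: 3s = 7.4 × 10^-5 ≪ 0.0496, so the approximation is valid.

s = 2.47 × 10^-5 M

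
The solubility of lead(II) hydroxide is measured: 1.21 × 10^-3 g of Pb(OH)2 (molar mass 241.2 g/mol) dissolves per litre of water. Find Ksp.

Ksp ≈ 5.05 × 10^-16

Molar solubility s = (1.21 × 10^-3 g/L) / (241.2 g/mol) = 5.017 × 10^-6 M.
Pb(OH)2(s) ⇌ Pb^2+ + 2 OH^-
For each mole of Pb(OH)2 that dissolves: [Pb^2+] = s, [OH^-] = 2s.
Ksp = [Pb^2+][OH^-]^2
So Ksp = s × (2s)^2 = 4s^3
Ksp = 4 × (5.017 × 10^-6)^3 = 5.05 × 10^-16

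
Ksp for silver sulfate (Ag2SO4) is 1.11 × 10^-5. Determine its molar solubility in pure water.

1.41 × 10^-2 M

Ag2SO4(s) ⇌ 2 Ag^+ + SO4^2-
Ksp = [Ag^+]^2[SO4^2-]
Let s = molar solubility. Then [Ag^+] = 2s and [SO4^2-] = s.
Ksp = (2s)^2s = 4s^3
s^3 = 1.11 × 10^-5 / 4, so s = 1.41 x 10^-2 M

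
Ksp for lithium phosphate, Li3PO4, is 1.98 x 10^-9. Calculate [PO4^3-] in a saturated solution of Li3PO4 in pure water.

2.93e-3 M

Li3PO4(s) ⇌ 3 Li^+(aq) + PO4^3-(aq)
Ksp = [Li^+]^3[PO4^3-]
Let s = molar solubility. Then [Li^+] = 3s and [PO4^3-] = s.
So Ksp = (3s)^3 × s = 27s^4
s^4 = 1.98 x 10^-9 / 27, so s = 2.926 x 10^-3 M
[PO4^3-] = s = 2.93 x 10^-3 M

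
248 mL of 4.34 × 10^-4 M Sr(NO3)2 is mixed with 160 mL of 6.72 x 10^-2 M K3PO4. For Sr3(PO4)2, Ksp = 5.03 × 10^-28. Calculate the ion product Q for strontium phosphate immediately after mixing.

Total volume = 248 + 160 = 408 mL.
[Sr^2+] = 4.34 × 10^-4 × (248/408) = 2.638 × 10^-4 M
[PO4^3-] = 6.72 x 10^-2 × (160/408) = 2.635 x 10^-2 M
Sr3(PO4)2(s) ⇌ 3 Sr^2+(aq) + 2 PO4^3-(aq), so Q = [Sr^2+]^3[PO4^3-]^2
Q = (2.638 × 10^-4)^3(2.635 × 10^-2)^2 = 1.27 × 10^-14
Q > Ksp, so Sr3(PO4)2 will precipitate.

Q = 1.27e-14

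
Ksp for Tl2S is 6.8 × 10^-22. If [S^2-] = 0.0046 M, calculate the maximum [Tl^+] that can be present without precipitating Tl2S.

[Tl^+] ≈ 3.8 × 10^-10 M

Tl2S(s) ⇌ 2 Tl^+ + S^2-
Ksp = [Tl^+]^2[S^2-]
Precipitation begins when Q = Ksp. With [S^2-] = 0.0046 M:
6.8 × 10^-22 = (0.0046) × [Tl^+]^2
[Tl^+] = (6.8 × 10^-22 / 4.6 × 10^-3)^(1/2) = 3.8 × 10^-10 M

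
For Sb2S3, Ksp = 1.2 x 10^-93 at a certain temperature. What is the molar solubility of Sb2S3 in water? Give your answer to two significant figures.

1.0 x 10^-19 M

Sb2S3(s) ⇌ 2 Sb^3+(aq) + 3 S^2-(aq)
Ksp = [Sb^3+]^2[S^2-]^3
With molar solubility s: [Sb^3+] = 2s, [S^2-] = 3s.
So Ksp = (2s)^2 × (3s)^3 = 108s^5
s = (1.2 x 10^-93 / 108)^(1/5) = 1.0 × 10^-19 M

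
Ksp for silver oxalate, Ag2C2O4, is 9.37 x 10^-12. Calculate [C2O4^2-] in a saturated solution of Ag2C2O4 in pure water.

1.33 × 10^-4 M

Ag2C2O4(s) <=> 2 Ag^+ + C2O4^2-
Ksp = [Ag^+]^2[C2O4^2-]
Let s = molar solubility. Then [Ag^+] = 2s and [C2O4^2-] = s.
Ksp = (2s)^2s = 4s^3
s = (9.37 x 10^-12 / 4)^(1/3) = 1.328 × 10^-4 M
[C2O4^2-] = s = 1.33 × 10^-4 M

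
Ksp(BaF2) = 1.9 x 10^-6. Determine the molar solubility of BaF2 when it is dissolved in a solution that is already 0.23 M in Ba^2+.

BaF2(s) ⇌ Ba^2+ + 2 F^-
Ksp = [Ba^2+][F^-]^2
If s mol/L dissolves here, [Ba^2+] = 0.23 + s ≈ 0.23, [F^-] = 2s (Ksp is small, so little additional dissolves).
Ksp ≈ 0.23 × (2s)^2
s = 1.4 x 10^-3 M
Check: s = 1.4 x 10^-3 ≪ 0.23, so the approximation is valid.

s ≈ 1.4 × 10^-3 M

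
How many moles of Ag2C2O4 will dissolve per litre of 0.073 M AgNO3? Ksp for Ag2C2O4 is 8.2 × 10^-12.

1.5 × 10^-9 M

Ag2C2O4(s) ⇌ 2 Ag^+ + C2O4^2-
Ksp = [Ag^+]^2[C2O4^2-]
Let s = moles of Ag2C2O4 that dissolve per litre. [Ag^+] = 0.073 + 2s ≈ 0.073, [C2O4^2-] = s (common-ion effect: Ag^+ is already 0.073 M).
Ksp ≈ (0.073)^2 × s
s = 1.5 × 10^-9 M
Check: 2s = 3.1 x 10^-9 ≪ 0.073, so the approximation is valid.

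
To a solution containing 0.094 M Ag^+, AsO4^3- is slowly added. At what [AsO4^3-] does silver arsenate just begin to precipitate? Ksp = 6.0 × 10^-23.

7.2 x 10^-20 M

Ag3AsO4(s) ⇌ 3 Ag^+(aq) + AsO4^3-(aq)
Ksp = [Ag^+]^3[AsO4^3-]
Precipitation begins when Q = Ksp. With [Ag^+] = 0.094 M:
6.0 × 10^-23 = (0.094)^3 × [AsO4^3-]
[AsO4^3-] = (6.0 × 10^-23 / 8.31 x 10^-4) = 7.2 × 10^-20 M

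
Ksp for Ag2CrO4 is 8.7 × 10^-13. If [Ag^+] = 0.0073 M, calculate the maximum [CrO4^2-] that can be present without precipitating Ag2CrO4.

1.6e-8 M

Ag2CrO4(s) <=> 2 Ag^+ + CrO4^2-
Ksp = [Ag^+]^2[CrO4^2-]
Precipitation begins when Q = Ksp. With [Ag^+] = 0.0073 M:
8.7 × 10^-13 = (0.0073)^2 × [CrO4^2-]
[CrO4^2-] = (8.7 × 10^-13 / 5.33 × 10^-5) = 1.6 × 10^-8 M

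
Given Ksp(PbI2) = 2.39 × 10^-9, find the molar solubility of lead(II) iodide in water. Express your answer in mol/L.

s ≈ 8.42e-4 M

PbI2(s) <=> Pb^2+ + 2 I^-
Ksp = [Pb^2+][I^-]^2
With molar solubility s: [Pb^2+] = s, [I^-] = 2s.
Ksp = s(2s)^2 = 4s^3
Solving, s = (2.39 × 10^-9/4)^(1/3) = 8.42 × 10^-4 M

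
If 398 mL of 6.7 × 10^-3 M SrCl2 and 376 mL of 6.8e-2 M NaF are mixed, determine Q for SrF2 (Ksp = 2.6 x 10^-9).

Q ≈ 3.8 x 10^-6

Total volume = 398 + 376 = 774 mL.
[Sr^2+] = 6.7 x 10^-3 × (398/774) = 3.45 x 10^-3 M
[F^-] = 6.8 × 10^-2 × (376/774) = 3.30 × 10^-2 M
SrF2(s) ⇌ Sr^2+ + 2 F^-, so Q = [Sr^2+][F^-]^2
Q = (3.45 × 10^-3)(3.30 × 10^-2)^2 = 3.8 × 10^-6
Q > Ksp, so SrF2 will precipitate.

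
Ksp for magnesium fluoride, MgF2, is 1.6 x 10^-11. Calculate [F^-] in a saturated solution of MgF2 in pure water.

MgF2(s) <=> Mg^2+(aq) + 2 F^-(aq)
Ksp = [Mg^2+][F^-]^2
For each mole of MgF2 that dissolves: [Mg^2+] = s, [F^-] = 2s.
So Ksp = s × (2s)^2 = 4s^3
Solving, s = (1.6 x 10^-11/4)^(1/3) = 1.59 x 10^-4 M
[F^-] = 2s = 3.2 × 10^-4 M

[F^-] ≈ 3.2 × 10^-4 M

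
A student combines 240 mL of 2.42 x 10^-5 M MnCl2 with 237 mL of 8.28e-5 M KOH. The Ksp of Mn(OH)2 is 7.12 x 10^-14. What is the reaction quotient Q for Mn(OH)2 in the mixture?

Total volume = 240 + 237 = 477 mL.
[Mn^2+] = 2.42 x 10^-5 × (240/477) = 1.218 x 10^-5 M
[OH^-] = 8.28 × 10^-5 × (237/477) = 4.114 x 10^-5 M
Mn(OH)2(s) ⇌ Mn^2+ + 2 OH^-, so Q = [Mn^2+][OH^-]^2
Q = (1.218 x 10^-5)(4.114 × 10^-5)^2 = 2.06 × 10^-14
Q < Ksp, so no precipitate of Mn(OH)2 forms.

2.06e-14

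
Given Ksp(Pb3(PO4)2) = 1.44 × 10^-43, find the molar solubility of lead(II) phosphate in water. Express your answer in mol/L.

1.06 x 10^-9 M

Pb3(PO4)2(s) <=> 3 Pb^2+ + 2 PO4^3-
Ksp = [Pb^2+]^3[PO4^3-]^2
Let s = molar solubility. Then [Pb^2+] = 3s and [PO4^3-] = 2s.
Ksp = (3s)^3(2s)^2 = 108s^5
s^5 = 1.44 × 10^-43 / 108, so s = 1.06 × 10^-9 M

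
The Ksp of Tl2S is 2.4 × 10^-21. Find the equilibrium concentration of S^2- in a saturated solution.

Tl2S(s) ⇌ 2 Tl^+ + S^2-
Ksp = [Tl^+]^2[S^2-]
If s mol/L of Tl2S dissolves, [Tl^+] = 2s and [S^2-] = s.
Ksp = (2s)^2s = 4s^3
Solving, s = (2.4 × 10^-21/4)^(1/3) = 8.43 × 10^-8 M
[S^2-] = s = 8.4 x 10^-8 M

[S^2-] ≈ 8.4e-8 M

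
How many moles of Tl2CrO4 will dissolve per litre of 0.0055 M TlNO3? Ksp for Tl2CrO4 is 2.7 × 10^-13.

s ≈ 8.9e-9 M

Tl2CrO4(s) ⇌ 2 Tl^+ + CrO4^2-
Ksp = [Tl^+]^2[CrO4^2-]
Let s = moles of Tl2CrO4 that dissolve per litre. [Tl^+] = 0.0055 + 2s ≈ 0.0055, [CrO4^2-] = s (common-ion effect: Tl^+ is already 0.0055 M).
Ksp ≈ (0.0055)^2 × s
s = 8.9 × 10^-9 M
Check: 2s = 1.8 × 10^-8 ≪ 0.0055, so the approximation is valid.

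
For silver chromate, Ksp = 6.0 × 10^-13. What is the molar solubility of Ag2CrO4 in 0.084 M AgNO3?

Ag2CrO4(s) <=> 2 Ag^+ + CrO4^2-
Ksp = [Ag^+]^2[CrO4^2-]
If s mol/L dissolves here, [Ag^+] = 0.084 + 2s ≈ 0.084, [CrO4^2-] = s (common-ion effect: Ag^+ is already 0.084 M).
Ksp ≈ (0.084)^2 × s
s = 8.5 × 10^-11 M
Check: 2s = 1.7 x 10^-10 ≪ 0.084, so the approximation is valid.

8.5 x 10^-11 M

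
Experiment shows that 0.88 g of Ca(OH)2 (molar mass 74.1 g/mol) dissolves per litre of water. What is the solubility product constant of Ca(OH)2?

Molar solubility s = (8.8 x 10^-1 g/L) / (74.1 g/mol) = 1.19 × 10^-2 M.
Ca(OH)2(s) <=> Ca^2+(aq) + 2 OH^-(aq)
For each mole of Ca(OH)2 that dissolves: [Ca^2+] = s, [OH^-] = 2s.
Ksp = [Ca^2+][OH^-]^2
Substituting: Ksp = s(2s)^2 = 4s^3
With s = 1.19 × 10^-2: Ksp = 6.7 x 10^-6

Ksp = 6.7 × 10^-6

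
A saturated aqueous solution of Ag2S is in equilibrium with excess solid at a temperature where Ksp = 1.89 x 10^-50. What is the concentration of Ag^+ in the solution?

Ag2S(s) ⇌ 2 Ag^+(aq) + S^2-(aq)
Ksp = [Ag^+]^2[S^2-]
With molar solubility s: [Ag^+] = 2s, [S^2-] = s.
Substituting: Ksp = (2s)^2s = 4s^3
s = (1.89 x 10^-50 / 4)^(1/3) = 1.678 x 10^-17 M
[Ag^+] = 2s = 3.36 × 10^-17 M

3.36 × 10^-17 M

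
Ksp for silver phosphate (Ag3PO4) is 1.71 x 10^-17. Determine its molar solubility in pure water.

Ag3PO4(s) <=> 3 Ag^+(aq) + PO4^3-(aq)
Ksp = [Ag^+]^3[PO4^3-]
Let s = molar solubility. Then [Ag^+] = 3s and [PO4^3-] = s.
Ksp = (3s)^3s = 27s^4
s = (1.71 x 10^-17 / 27)^(1/4) = 2.82 x 10^-5 M

s ≈ 2.82 x 10^-5 M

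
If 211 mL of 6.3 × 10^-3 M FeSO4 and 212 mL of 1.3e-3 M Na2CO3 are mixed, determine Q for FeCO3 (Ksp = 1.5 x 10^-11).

Total volume = 211 + 212 = 423 mL.
[Fe^2+] = 6.3 × 10^-3 × (211/423) = 3.14 x 10^-3 M
[CO3^2-] = 1.3 x 10^-3 × (212/423) = 6.52 × 10^-4 M
FeCO3(s) ⇌ Fe^2+(aq) + CO3^2-(aq), so Q = [Fe^2+][CO3^2-]
Q = (3.14 × 10^-3)(6.52 x 10^-4) = 2.0 × 10^-6
Q > Ksp, so FeCO3 will precipitate.

Q ≈ 2.0 × 10^-6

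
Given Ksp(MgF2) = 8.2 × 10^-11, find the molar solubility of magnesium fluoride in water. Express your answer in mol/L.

MgF2(s) ⇌ Mg^2+(aq) + 2 F^-(aq)
Ksp = [Mg^2+][F^-]^2
With molar solubility s: [Mg^2+] = s, [F^-] = 2s.
Ksp = s(2s)^2 = 4s^3
s = (8.2 × 10^-11 / 4)^(1/3) = 2.7 × 10^-4 M

s ≈ 2.7 × 10^-4 M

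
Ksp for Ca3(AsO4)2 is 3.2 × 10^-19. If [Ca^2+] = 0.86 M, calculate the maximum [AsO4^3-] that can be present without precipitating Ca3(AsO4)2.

Ca3(AsO4)2(s) ⇌ 3 Ca^2+ + 2 AsO4^3-
Ksp = [Ca^2+]^3[AsO4^3-]^2
Precipitation begins when Q = Ksp. With [Ca^2+] = 0.86 M:
3.2 × 10^-19 = (0.86)^3 × [AsO4^3-]^2
[AsO4^3-] = (3.2 × 10^-19 / 6.36 × 10^-1)^(1/2) = 7.1 x 10^-10 M

[AsO4^3-] ≈ 7.1 × 10^-10 M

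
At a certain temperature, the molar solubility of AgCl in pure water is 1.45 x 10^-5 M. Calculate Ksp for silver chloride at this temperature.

AgCl(s) ⇌ Ag^+(aq) + Cl^-(aq)
If s mol/L of AgCl dissolves, [Ag^+] = s and [Cl^-] = s.
Ksp = [Ag^+][Cl^-]
Ksp = s^2
With s = 1.45 x 10^-5: Ksp = 2.10 x 10^-10

Ksp ≈ 2.10e-10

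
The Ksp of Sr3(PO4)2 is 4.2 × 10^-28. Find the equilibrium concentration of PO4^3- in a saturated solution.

Sr3(PO4)2(s) <=> 3 Sr^2+ + 2 PO4^3-
Ksp = [Sr^2+]^3[PO4^3-]^2
With molar solubility s: [Sr^2+] = 3s, [PO4^3-] = 2s.
Substituting: Ksp = (3s)^3(2s)^2 = 108s^5
Solving, s = (4.2 × 10^-28/108)^(1/5) = 1.31 × 10^-6 M
[PO4^3-] = 2s = 2.6 × 10^-6 M

[PO4^3-] = 2.6e-6 M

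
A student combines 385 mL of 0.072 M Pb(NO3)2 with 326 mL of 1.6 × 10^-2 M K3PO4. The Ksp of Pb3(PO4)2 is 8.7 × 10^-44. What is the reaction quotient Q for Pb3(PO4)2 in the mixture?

3.2e-9

Total volume = 385 + 326 = 711 mL.
[Pb^2+] = 7.2 × 10^-2 × (385/711) = 3.90 × 10^-2 M
[PO4^3-] = 1.6 x 10^-2 × (326/711) = 7.34 × 10^-3 M
Pb3(PO4)2(s) ⇌ 3 Pb^2+ + 2 PO4^3-, so Q = [Pb^2+]^3[PO4^3-]^2
Q = (3.90 × 10^-2)^3(7.34 × 10^-3)^2 = 3.2 × 10^-9
Q > Ksp, so Pb3(PO4)2 will precipitate.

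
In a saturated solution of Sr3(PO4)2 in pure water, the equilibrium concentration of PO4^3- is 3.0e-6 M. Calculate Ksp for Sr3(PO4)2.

Ksp = 8.2 × 10^-28

Sr3(PO4)2(s) <=> 3 Sr^2+(aq) + 2 PO4^3-(aq)
Stoichiometry gives [Sr^2+] = (3/2)[PO4^3-] = 4.50 × 10^-6 M.
Ksp = [Sr^2+]^3[PO4^3-]^2
Ksp = (4.50 × 10^-6)^3 × (3.0 × 10^-6)^2 = 8.2 × 10^-28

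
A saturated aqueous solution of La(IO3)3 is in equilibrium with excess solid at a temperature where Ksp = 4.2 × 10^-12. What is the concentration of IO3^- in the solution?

La(IO3)3(s) ⇌ La^3+(aq) + 3 IO3^-(aq)
Ksp = [La^3+][IO3^-]^3
Let s = molar solubility. Then [La^3+] = s and [IO3^-] = 3s.
So Ksp = s × (3s)^3 = 27s^4
Solving, s = (4.2 × 10^-12/27)^(1/4) = 6.28 × 10^-4 M
[IO3^-] = 3s = 1.9 x 10^-3 M

[IO3^-] = 1.9 × 10^-3 M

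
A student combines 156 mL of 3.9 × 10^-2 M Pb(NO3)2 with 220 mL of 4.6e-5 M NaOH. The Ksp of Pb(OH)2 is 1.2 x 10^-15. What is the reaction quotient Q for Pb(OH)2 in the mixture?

Q = 1.2 × 10^-11

Total volume = 156 + 220 = 376 mL.
[Pb^2+] = 3.9 x 10^-2 × (156/376) = 1.62 x 10^-2 M
[OH^-] = 4.6 × 10^-5 × (220/376) = 2.69 × 10^-5 M
Pb(OH)2(s) <=> Pb^2+ + 2 OH^-, so Q = [Pb^2+][OH^-]^2
Q = (1.62 × 10^-2)(2.69 × 10^-5)^2 = 1.2 × 10^-11
Q > Ksp, so Pb(OH)2 will precipitate.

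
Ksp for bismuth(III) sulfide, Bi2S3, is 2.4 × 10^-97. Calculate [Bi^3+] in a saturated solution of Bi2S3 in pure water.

Bi2S3(s) <=> 2 Bi^3+ + 3 S^2-
Ksp = [Bi^3+]^2[S^2-]^3
If s mol/L of Bi2S3 dissolves, [Bi^3+] = 2s and [S^2-] = 3s.
Substituting: Ksp = (2s)^2(3s)^3 = 108s^5
s = (2.4 × 10^-97 / 108)^(1/5) = 1.86 × 10^-20 M
[Bi^3+] = 2s = 3.7 x 10^-20 M

[Bi^3+] ≈ 3.7e-20 M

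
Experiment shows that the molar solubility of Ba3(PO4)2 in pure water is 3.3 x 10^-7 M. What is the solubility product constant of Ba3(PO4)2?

4.2 x 10^-31

Ba3(PO4)2(s) <=> 3 Ba^2+ + 2 PO4^3-
For each mole of Ba3(PO4)2 that dissolves: [Ba^2+] = 3s, [PO4^3-] = 2s.
Ksp = [Ba^2+]^3[PO4^3-]^2
So Ksp = (3s)^3 × (2s)^2 = 108s^5
Ksp = 108 × (3.3 × 10^-7)^5 = 4.2 × 10^-31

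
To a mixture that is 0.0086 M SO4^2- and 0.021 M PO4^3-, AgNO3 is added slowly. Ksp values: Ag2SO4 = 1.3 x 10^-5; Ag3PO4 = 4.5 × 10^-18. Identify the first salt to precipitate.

Each salt begins to precipitate when Q = Ksp, i.e. when [Ag^+] reaches its threshold.
For Ag2SO4: 1.3 x 10^-5 = 0.0086 × [Ag^+]^2  ⇒  [Ag^+] = 3.9 x 10^-2 M.
For Ag3PO4: 4.5 × 10^-18 = 0.021 × [Ag^+]^3  ⇒  [Ag^+] = 6.0 x 10^-6 M.
The salt with the lower threshold [Ag^+] precipitates first: Ag3PO4.

Ag3PO4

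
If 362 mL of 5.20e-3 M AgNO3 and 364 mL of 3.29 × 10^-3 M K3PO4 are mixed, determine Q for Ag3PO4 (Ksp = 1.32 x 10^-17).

Q ≈ 2.88e-11

Total volume = 362 + 364 = 726 mL.
[Ag^+] = 5.20 × 10^-3 × (362/726) = 2.593 x 10^-3 M
[PO4^3-] = 3.29 × 10^-3 × (364/726) = 1.650 x 10^-3 M
Ag3PO4(s) ⇌ 3 Ag^+ + PO4^3-, so Q = [Ag^+]^3[PO4^3-]
Q = (2.593 × 10^-3)^3(1.650 × 10^-3) = 2.88 × 10^-11
Q > Ksp, so Ag3PO4 will precipitate.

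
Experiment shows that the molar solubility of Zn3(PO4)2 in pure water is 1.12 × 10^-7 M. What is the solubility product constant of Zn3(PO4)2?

Ksp = 1.90 × 10^-33

Zn3(PO4)2(s) ⇌ 3 Zn^2+ + 2 PO4^3-
With molar solubility s: [Zn^2+] = 3s, [PO4^3-] = 2s.
Ksp = [Zn^2+]^3[PO4^3-]^2
Ksp = (3s)^3(2s)^2 = 108s^5
With s = 1.12 × 10^-7: Ksp = 1.90 × 10^-33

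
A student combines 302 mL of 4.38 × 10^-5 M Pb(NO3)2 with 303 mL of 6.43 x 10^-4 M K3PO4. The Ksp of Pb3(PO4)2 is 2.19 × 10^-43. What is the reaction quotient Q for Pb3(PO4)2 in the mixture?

Total volume = 302 + 303 = 605 mL.
[Pb^2+] = 4.38 × 10^-5 × (302/605) = 2.186 x 10^-5 M
[PO4^3-] = 6.43 × 10^-4 × (303/605) = 3.220 × 10^-4 M
Pb3(PO4)2(s) ⇌ 3 Pb^2+ + 2 PO4^3-, so Q = [Pb^2+]^3[PO4^3-]^2
Q = (2.186 x 10^-5)^3(3.220 x 10^-4)^2 = 1.08 × 10^-21
Q > Ksp, so Pb3(PO4)2 will precipitate.

Q ≈ 1.08e-21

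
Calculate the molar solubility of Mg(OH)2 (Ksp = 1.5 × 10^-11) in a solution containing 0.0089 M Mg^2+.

2.1 × 10^-5 M

Mg(OH)2(s) ⇌ Mg^2+ + 2 OH^-
Ksp = [Mg^2+][OH^-]^2
Let s = moles of Mg(OH)2 that dissolve per litre. [Mg^2+] = 0.0089 + s ≈ 0.0089, [OH^-] = 2s (Ksp is small, so little additional dissolves).
Ksp ≈ 0.0089 × (2s)^2
s = 2.1 x 10^-5 M
Check: s = 2.1 x 10^-5 ≪ 0.0089, so the approximation is valid.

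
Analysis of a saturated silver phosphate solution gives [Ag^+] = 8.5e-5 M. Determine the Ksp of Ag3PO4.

Ksp = 1.7e-17

Ag3PO4(s) ⇌ 3 Ag^+ + PO4^3-
Stoichiometry gives [PO4^3-] = (1/3)[Ag^+] = 2.83 x 10^-5 M.
Ksp = [Ag^+]^3[PO4^3-]
Ksp = (8.5 × 10^-5)^3 × 2.83 × 10^-5 = 1.7 x 10^-17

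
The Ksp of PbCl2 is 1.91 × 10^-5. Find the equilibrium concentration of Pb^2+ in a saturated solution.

PbCl2(s) ⇌ Pb^2+ + 2 Cl^-
Ksp = [Pb^2+][Cl^-]^2
With molar solubility s: [Pb^2+] = s, [Cl^-] = 2s.
So Ksp = s × (2s)^2 = 4s^3
Solving, s = (1.91 × 10^-5/4)^(1/3) = 1.684 x 10^-2 M
[Pb^2+] = s = 1.68 x 10^-2 M

[Pb^2+] = 1.68 × 10^-2 M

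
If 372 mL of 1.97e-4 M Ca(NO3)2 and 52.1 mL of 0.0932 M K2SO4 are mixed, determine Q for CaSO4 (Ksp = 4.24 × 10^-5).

Total volume = 372 + 52.1 = 424.1 mL.
[Ca^2+] = 1.97 × 10^-4 × (372/424.1) = 1.728 x 10^-4 M
[SO4^2-] = 9.32 x 10^-2 × (52.1/424.1) = 1.145 × 10^-2 M
CaSO4(s) <=> Ca^2+ + SO4^2-, so Q = [Ca^2+][SO4^2-]
Q = (1.728 × 10^-4)(1.145 × 10^-2) = 1.98 x 10^-6
Q < Ksp, so no precipitate of CaSO4 forms.

Q ≈ 1.98 x 10^-6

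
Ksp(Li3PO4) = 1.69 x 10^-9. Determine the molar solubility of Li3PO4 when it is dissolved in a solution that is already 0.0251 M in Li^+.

s = 1.07 × 10^-4 M

Li3PO4(s) ⇌ 3 Li^+(aq) + PO4^3-(aq)
Ksp = [Li^+]^3[PO4^3-]
Let s be the molar solubility in this solution. [Li^+] = 0.0251 + 3s ≈ 0.0251, [PO4^3-] = s (Ksp is small, so little additional dissolves).
Ksp ≈ (0.0251)^3 × s
s = 1.07 x 10^-4 M
Check: 3s = 3.2 × 10^-4 ≪ 0.0251, so the approximation is valid.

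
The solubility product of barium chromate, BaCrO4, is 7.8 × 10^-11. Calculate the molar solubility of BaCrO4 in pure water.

s = 8.8e-6 M

BaCrO4(s) <=> Ba^2+(aq) + CrO4^2-(aq)
Ksp = [Ba^2+][CrO4^2-]
If s mol/L of BaCrO4 dissolves, [Ba^2+] = s and [CrO4^2-] = s.
Ksp = s^2
s = √(7.8 × 10^-11) = 8.8 × 10^-6 M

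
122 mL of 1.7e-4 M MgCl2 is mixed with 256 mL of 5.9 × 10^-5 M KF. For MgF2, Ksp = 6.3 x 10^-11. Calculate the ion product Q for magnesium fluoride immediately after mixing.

Total volume = 122 + 256 = 378 mL.
[Mg^2+] = 1.7 x 10^-4 × (122/378) = 5.49 × 10^-5 M
[F^-] = 5.9 × 10^-5 × (256/378) = 4.00 × 10^-5 M
MgF2(s) <=> Mg^2+ + 2 F^-, so Q = [Mg^2+][F^-]^2
Q = (5.49 x 10^-5)(4.00 × 10^-5)^2 = 8.8 × 10^-14
Q < Ksp, so no precipitate of MgF2 forms.

Q = 8.8 x 10^-14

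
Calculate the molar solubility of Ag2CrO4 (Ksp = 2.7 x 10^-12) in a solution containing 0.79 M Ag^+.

s = 4.3 x 10^-12 M

Ag2CrO4(s) <=> 2 Ag^+(aq) + CrO4^2-(aq)
Ksp = [Ag^+]^2[CrO4^2-]
Let s be the molar solubility in this solution. [Ag^+] = 0.79 + 2s ≈ 0.79, [CrO4^2-] = s (since the Ag^+ already present dominates).
Ksp ≈ (0.79)^2 × s
s = 4.3 x 10^-12 M
Check: 2s = 8.7 × 10^-12 ≪ 0.79, so the approximation is valid.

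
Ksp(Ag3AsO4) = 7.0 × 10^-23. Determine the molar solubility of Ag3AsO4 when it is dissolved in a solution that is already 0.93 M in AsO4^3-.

Ag3AsO4(s) ⇌ 3 Ag^+(aq) + AsO4^3-(aq)
Ksp = [Ag^+]^3[AsO4^3-]
If s mol/L dissolves here, [Ag^+] = 3s, [AsO4^3-] = 0.93 + s ≈ 0.93 (Ksp is small, so little additional dissolves).
Ksp ≈ (3s)^3 × 0.93
s = 1.4 × 10^-8 M
Check: s = 1.4 x 10^-8 ≪ 0.93, so the approximation is valid.

1.4 x 10^-8 M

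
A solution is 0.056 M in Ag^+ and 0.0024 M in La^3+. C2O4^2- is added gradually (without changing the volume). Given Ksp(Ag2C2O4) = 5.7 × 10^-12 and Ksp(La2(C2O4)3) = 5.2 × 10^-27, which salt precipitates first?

Each salt begins to precipitate when Q = Ksp, i.e. when [C2O4^2-] reaches its threshold.
For Ag2C2O4: 5.7 × 10^-12 = (0.056)^2 × [C2O4^2-]  ⇒  [C2O4^2-] = 1.8 × 10^-9 M.
For La2(C2O4)3: 5.2 × 10^-27 = (0.0024)^2 × [C2O4^2-]^3  ⇒  [C2O4^2-] = 9.7 x 10^-8 M.
The salt with the lower threshold [C2O4^2-] precipitates first: Ag2C2O4.

Ag2C2O4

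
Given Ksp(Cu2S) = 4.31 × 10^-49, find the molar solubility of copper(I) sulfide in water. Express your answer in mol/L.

Cu2S(s) ⇌ 2 Cu^+(aq) + S^2-(aq)
Ksp = [Cu^+]^2[S^2-]
With molar solubility s: [Cu^+] = 2s, [S^2-] = s.
Substituting: Ksp = (2s)^2s = 4s^3
Solving, s = (4.31 × 10^-49/4)^(1/3) = 4.76 × 10^-17 M

s = 4.76e-17 M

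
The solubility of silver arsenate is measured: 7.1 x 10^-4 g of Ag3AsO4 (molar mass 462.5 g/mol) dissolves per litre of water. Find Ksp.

Molar solubility s = (7.1 × 10^-4 g/L) / (462.5 g/mol) = 1.54 × 10^-6 M.
Ag3AsO4(s) ⇌ 3 Ag^+ + AsO4^3-
With molar solubility s: [Ag^+] = 3s, [AsO4^3-] = s.
Ksp = [Ag^+]^3[AsO4^3-]
Substituting: Ksp = (3s)^3s = 27s^4
With s = 1.54 × 10^-6: Ksp = 1.5 x 10^-22

Ksp ≈ 1.5e-22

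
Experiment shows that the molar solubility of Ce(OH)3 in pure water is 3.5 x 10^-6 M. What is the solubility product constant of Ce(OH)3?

Ce(OH)3(s) ⇌ Ce^3+(aq) + 3 OH^-(aq)
Let s = molar solubility. Then [Ce^3+] = s and [OH^-] = 3s.
Ksp = [Ce^3+][OH^-]^3
Substituting: Ksp = s(3s)^3 = 27s^4
With s = 3.5 × 10^-6: Ksp = 4.1 × 10^-21

4.1 × 10^-21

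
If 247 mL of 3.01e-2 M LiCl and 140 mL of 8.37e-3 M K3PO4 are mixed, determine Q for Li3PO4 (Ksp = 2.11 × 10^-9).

Q = 2.15 x 10^-8

Total volume = 247 + 140 = 387 mL.
[Li^+] = 3.01 x 10^-2 × (247/387) = 1.921 × 10^-2 M
[PO4^3-] = 8.37 × 10^-3 × (140/387) = 3.028 × 10^-3 M
Li3PO4(s) ⇌ 3 Li^+(aq) + PO4^3-(aq), so Q = [Li^+]^3[PO4^3-]
Q = (1.921 × 10^-2)^3(3.028 × 10^-3) = 2.15 x 10^-8
Q > Ksp, so Li3PO4 will precipitate.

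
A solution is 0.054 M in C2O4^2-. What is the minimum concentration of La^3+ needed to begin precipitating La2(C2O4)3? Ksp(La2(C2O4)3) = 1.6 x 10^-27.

[La^3+] ≈ 3.2 × 10^-12 M

La2(C2O4)3(s) ⇌ 2 La^3+ + 3 C2O4^2-
Ksp = [La^3+]^2[C2O4^2-]^3
Precipitation begins when Q = Ksp. With [C2O4^2-] = 0.054 M:
1.6 x 10^-27 = (0.054)^3 × [La^3+]^2
[La^3+] = (1.6 x 10^-27 / 1.57 × 10^-4)^(1/2) = 3.2 × 10^-12 M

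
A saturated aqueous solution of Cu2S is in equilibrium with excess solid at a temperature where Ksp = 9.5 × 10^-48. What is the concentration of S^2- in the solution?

Cu2S(s) <=> 2 Cu^+ + S^2-
Ksp = [Cu^+]^2[S^2-]
For each mole of Cu2S that dissolves: [Cu^+] = 2s, [S^2-] = s.
So Ksp = (2s)^2 × s = 4s^3
s = (9.5 × 10^-48 / 4)^(1/3) = 1.33 × 10^-16 M
[S^2-] = s = 1.3 × 10^-16 M

[S^2-] ≈ 1.3 x 10^-16 M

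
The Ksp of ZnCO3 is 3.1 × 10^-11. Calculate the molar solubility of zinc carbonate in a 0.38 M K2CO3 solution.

ZnCO3(s) <=> Zn^2+(aq) + CO3^2-(aq)
Ksp = [Zn^2+][CO3^2-]
Let s be the molar solubility in this solution. [Zn^2+] = s, [CO3^2-] = 0.38 + s ≈ 0.38 (Ksp is small, so little additional dissolves).
Ksp ≈ s × 0.38
s = 8.2 x 10^-11 M
Check: s = 8.2 x 10^-11 ≪ 0.38, so the approximation is valid.

s ≈ 8.2e-11 M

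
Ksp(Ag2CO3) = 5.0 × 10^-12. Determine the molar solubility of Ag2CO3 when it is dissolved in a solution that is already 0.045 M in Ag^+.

2.5e-9 M

Ag2CO3(s) <=> 2 Ag^+ + CO3^2-
Ksp = [Ag^+]^2[CO3^2-]
If s mol/L dissolves here, [Ag^+] = 0.045 + 2s ≈ 0.045, [CO3^2-] = s (common-ion effect: Ag^+ is already 0.045 M).
Ksp ≈ (0.045)^2 × s
s = 2.5 × 10^-9 M
Check: 2s = 4.9 x 10^-9 ≪ 0.045, so the approximation is valid.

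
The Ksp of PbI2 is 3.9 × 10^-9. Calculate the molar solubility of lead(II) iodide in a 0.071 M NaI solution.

PbI2(s) ⇌ Pb^2+ + 2 I^-
Ksp = [Pb^2+][I^-]^2
Let s = moles of PbI2 that dissolve per litre. [Pb^2+] = s, [I^-] = 0.071 + 2s ≈ 0.071 (Ksp is small, so little additional dissolves).
Ksp ≈ s × (0.071)^2
s = 7.7 x 10^-7 M
Check: 2s = 1.5 × 10^-6 ≪ 0.071, so the approximation is valid.

s = 7.7 × 10^-7 M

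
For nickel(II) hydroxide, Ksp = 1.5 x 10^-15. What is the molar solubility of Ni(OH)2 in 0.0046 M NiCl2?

2.9 × 10^-7 M

Ni(OH)2(s) ⇌ Ni^2+ + 2 OH^-
Ksp = [Ni^2+][OH^-]^2
If s mol/L dissolves here, [Ni^2+] = 0.0046 + s ≈ 0.0046, [OH^-] = 2s (since Ni^2+ from NiCl2 dominates).
Ksp ≈ 0.0046 × (2s)^2
s = 2.9 x 10^-7 M
Check: s = 2.9 × 10^-7 ≪ 0.0046, so the approximation is valid.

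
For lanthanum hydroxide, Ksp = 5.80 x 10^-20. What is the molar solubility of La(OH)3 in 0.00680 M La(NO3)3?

6.81e-7 M

La(OH)3(s) <=> La^3+(aq) + 3 OH^-(aq)
Ksp = [La^3+][OH^-]^3
Let s = moles of La(OH)3 that dissolve per litre. [La^3+] = 0.00680 + s ≈ 0.00680, [OH^-] = 3s (common-ion effect: La^3+ is already 0.00680 M).
Ksp ≈ 0.00680 × (3s)^3
s = 6.81 × 10^-7 M
Check: s = 6.8 × 10^-7 ≪ 0.00680, so the approximation is valid.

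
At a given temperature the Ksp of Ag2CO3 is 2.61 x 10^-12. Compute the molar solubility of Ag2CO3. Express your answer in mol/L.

Ag2CO3(s) ⇌ 2 Ag^+(aq) + CO3^2-(aq)
Ksp = [Ag^+]^2[CO3^2-]
Let s = molar solubility. Then [Ag^+] = 2s and [CO3^2-] = s.
So Ksp = (2s)^2 × s = 4s^3
s = (2.61 x 10^-12 / 4)^(1/3) = 8.67 x 10^-5 M

8.67 x 10^-5 M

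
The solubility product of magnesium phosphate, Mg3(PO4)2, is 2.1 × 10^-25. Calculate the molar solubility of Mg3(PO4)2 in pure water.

Mg3(PO4)2(s) ⇌ 3 Mg^2+(aq) + 2 PO4^3-(aq)
Ksp = [Mg^2+]^3[PO4^3-]^2
If s mol/L of Mg3(PO4)2 dissolves, [Mg^2+] = 3s and [PO4^3-] = 2s.
So Ksp = (3s)^3 × (2s)^2 = 108s^5
s = (2.1 × 10^-25 / 108)^(1/5) = 4.5 x 10^-6 M

4.5 × 10^-6 M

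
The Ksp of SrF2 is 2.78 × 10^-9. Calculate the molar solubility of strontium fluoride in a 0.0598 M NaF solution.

s ≈ 7.77 x 10^-7 M

SrF2(s) <=> Sr^2+(aq) + 2 F^-(aq)
Ksp = [Sr^2+][F^-]^2
If s mol/L dissolves here, [Sr^2+] = s, [F^-] = 0.0598 + 2s ≈ 0.0598 (Ksp is small, so little additional dissolves).
Ksp ≈ s × (0.0598)^2
s = 7.77 x 10^-7 M
Check: 2s = 1.6 x 10^-6 ≪ 0.0598, so the approximation is valid.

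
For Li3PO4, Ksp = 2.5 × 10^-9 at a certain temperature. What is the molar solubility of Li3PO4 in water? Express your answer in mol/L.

Li3PO4(s) <=> 3 Li^+ + PO4^3-
Ksp = [Li^+]^3[PO4^3-]
For each mole of Li3PO4 that dissolves: [Li^+] = 3s, [PO4^3-] = s.
Ksp = (3s)^3s = 27s^4
Solving, s = (2.5 × 10^-9/27)^(1/4) = 3.1 × 10^-3 M

s ≈ 3.1 × 10^-3 M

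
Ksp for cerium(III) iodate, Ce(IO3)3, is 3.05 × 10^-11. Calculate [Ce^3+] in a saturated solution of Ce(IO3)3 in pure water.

1.03 × 10^-3 M

Ce(IO3)3(s) <=> Ce^3+ + 3 IO3^-
Ksp = [Ce^3+][IO3^-]^3
For each mole of Ce(IO3)3 that dissolves: [Ce^3+] = s, [IO3^-] = 3s.
Ksp = s(3s)^3 = 27s^4
Solving, s = (3.05 × 10^-11/27)^(1/4) = 1.031 × 10^-3 M
[Ce^3+] = s = 1.03 × 10^-3 M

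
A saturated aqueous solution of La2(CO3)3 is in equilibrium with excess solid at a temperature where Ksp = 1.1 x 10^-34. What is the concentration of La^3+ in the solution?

La2(CO3)3(s) ⇌ 2 La^3+(aq) + 3 CO3^2-(aq)
Ksp = [La^3+]^2[CO3^2-]^3
With molar solubility s: [La^3+] = 2s, [CO3^2-] = 3s.
Substituting: Ksp = (2s)^2(3s)^3 = 108s^5
Solving, s = (1.1 x 10^-34/108)^(1/5) = 6.33 × 10^-8 M
[La^3+] = 2s = 1.3 × 10^-7 M

[La^3+] ≈ 1.3e-7 M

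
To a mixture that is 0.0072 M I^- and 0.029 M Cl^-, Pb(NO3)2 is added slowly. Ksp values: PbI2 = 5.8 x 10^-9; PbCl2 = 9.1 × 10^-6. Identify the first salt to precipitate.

Precipitation of each salt starts when its ion product equals its Ksp.
For PbI2: 5.8 x 10^-9 = (0.0072)^2 × [Pb^2+]  ⇒  [Pb^2+] = 1.1 x 10^-4 M.
For PbCl2: 9.1 × 10^-6 = (0.029)^2 × [Pb^2+]  ⇒  [Pb^2+] = 1.1 × 10^-2 M.
The salt with the lower threshold [Pb^2+] precipitates first: PbI2.

PbI2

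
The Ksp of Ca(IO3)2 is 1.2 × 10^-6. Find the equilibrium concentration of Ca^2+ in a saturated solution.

Ca(IO3)2(s) <=> Ca^2+(aq) + 2 IO3^-(aq)
Ksp = [Ca^2+][IO3^-]^2
For each mole of Ca(IO3)2 that dissolves: [Ca^2+] = s, [IO3^-] = 2s.
So Ksp = s × (2s)^2 = 4s^3
s^3 = 1.2 × 10^-6 / 4, so s = 6.69 x 10^-3 M
[Ca^2+] = s = 6.7 × 10^-3 M

[Ca^2+] = 6.7e-3 M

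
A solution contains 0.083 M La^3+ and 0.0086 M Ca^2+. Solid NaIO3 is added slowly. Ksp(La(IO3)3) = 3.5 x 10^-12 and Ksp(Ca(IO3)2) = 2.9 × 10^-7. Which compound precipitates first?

La(IO3)3

Precipitation of each salt starts when its ion product equals its Ksp.
For La(IO3)3: 3.5 x 10^-12 = 0.083 × [IO3^-]^3  ⇒  [IO3^-] = 3.5 × 10^-4 M.
For Ca(IO3)2: 2.9 × 10^-7 = 0.0086 × [IO3^-]^2  ⇒  [IO3^-] = 5.8 x 10^-3 M.
The salt with the lower threshold [IO3^-] precipitates first: La(IO3)3.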